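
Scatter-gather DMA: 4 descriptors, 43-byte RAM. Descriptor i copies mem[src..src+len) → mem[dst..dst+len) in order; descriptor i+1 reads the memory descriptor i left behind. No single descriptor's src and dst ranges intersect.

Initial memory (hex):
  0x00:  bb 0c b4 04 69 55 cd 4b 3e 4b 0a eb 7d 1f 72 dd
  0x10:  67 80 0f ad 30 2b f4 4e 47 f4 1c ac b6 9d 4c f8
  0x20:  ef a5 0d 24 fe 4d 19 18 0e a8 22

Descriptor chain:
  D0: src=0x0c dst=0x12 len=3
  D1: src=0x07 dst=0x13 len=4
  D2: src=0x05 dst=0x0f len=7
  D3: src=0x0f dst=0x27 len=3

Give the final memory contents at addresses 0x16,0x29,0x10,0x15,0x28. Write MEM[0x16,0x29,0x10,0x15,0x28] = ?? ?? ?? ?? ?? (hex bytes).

MEM[0x16,0x29,0x10,0x15,0x28] = 0a 4b cd eb cd

  after D0: wrote 3B at 0x12 = 7d1f72
  after D1: wrote 4B at 0x13 = 4b3e4b0a
  after D2: wrote 7B at 0x0f = 55cd4b3e4b0aeb
  after D3: wrote 3B at 0x27 = 55cd4b
query mem[0x16]=0x0a, mem[0x29]=0x4b, mem[0x10]=0xcd, mem[0x15]=0xeb, mem[0x28]=0xcd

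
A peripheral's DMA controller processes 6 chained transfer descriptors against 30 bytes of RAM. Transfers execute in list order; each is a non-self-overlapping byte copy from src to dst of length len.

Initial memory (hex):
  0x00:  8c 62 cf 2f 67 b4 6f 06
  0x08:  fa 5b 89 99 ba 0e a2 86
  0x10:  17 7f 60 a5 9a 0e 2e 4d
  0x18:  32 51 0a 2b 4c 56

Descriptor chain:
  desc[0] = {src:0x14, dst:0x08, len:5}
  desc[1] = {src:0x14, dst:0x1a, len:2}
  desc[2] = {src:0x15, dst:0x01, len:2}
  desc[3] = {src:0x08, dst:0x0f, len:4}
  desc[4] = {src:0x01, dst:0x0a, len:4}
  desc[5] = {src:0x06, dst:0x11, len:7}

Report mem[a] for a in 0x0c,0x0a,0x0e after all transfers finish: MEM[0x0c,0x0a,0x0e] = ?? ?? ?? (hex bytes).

  after D0: wrote 5B at 0x08 = 9a0e2e4d32
  after D1: wrote 2B at 0x1a = 9a0e
  after D2: wrote 2B at 0x01 = 0e2e
  after D3: wrote 4B at 0x0f = 9a0e2e4d
  after D4: wrote 4B at 0x0a = 0e2e2f67
  after D5: wrote 7B at 0x11 = 6f069a0e0e2e2f
query mem[0x0c]=0x2f, mem[0x0a]=0x0e, mem[0x0e]=0xa2

MEM[0x0c,0x0a,0x0e] = 2f 0e a2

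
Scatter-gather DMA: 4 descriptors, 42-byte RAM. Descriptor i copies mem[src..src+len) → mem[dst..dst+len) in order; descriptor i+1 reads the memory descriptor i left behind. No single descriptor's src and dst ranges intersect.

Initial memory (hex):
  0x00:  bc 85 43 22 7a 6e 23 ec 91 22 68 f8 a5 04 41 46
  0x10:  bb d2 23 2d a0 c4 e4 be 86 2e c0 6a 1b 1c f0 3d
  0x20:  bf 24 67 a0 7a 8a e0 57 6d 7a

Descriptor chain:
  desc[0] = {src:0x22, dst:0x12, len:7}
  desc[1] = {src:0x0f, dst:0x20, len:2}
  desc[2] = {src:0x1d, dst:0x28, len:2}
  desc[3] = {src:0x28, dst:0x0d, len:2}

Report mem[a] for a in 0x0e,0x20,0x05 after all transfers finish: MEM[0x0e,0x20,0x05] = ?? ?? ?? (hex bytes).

[0] 0x22->0x12 len=7 : 67 a0 7a 8a e0 57 6d
[1] 0x0f->0x20 len=2 : 46 bb
[2] 0x1d->0x28 len=2 : 1c f0
[3] 0x28->0x0d len=2 : 1c f0
query mem[0x0e]=0xf0, mem[0x20]=0x46, mem[0x05]=0x6e

MEM[0x0e,0x20,0x05] = f0 46 6e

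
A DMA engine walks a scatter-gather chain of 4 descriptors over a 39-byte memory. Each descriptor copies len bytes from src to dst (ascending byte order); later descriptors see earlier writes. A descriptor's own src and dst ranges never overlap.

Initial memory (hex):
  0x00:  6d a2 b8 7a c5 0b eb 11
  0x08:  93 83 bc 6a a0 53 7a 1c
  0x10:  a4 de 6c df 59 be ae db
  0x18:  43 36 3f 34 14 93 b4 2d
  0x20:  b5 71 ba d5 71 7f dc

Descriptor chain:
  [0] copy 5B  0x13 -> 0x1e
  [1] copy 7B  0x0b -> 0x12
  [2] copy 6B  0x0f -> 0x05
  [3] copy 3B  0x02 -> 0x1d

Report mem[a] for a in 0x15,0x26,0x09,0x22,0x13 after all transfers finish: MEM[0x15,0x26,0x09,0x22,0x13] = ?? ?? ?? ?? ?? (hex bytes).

MEM[0x15,0x26,0x09,0x22,0x13] = 7a dc a0 db a0

#0 dst[0x1e+5] := {0xdf,0x59,0xbe,0xae,0xdb}
#1 dst[0x12+7] := {0x6a,0xa0,0x53,0x7a,0x1c,0xa4,0xde}
#2 dst[0x05+6] := {0x1c,0xa4,0xde,0x6a,0xa0,0x53}
#3 dst[0x1d+3] := {0xb8,0x7a,0xc5}
query mem[0x15]=0x7a, mem[0x26]=0xdc, mem[0x09]=0xa0, mem[0x22]=0xdb, mem[0x13]=0xa0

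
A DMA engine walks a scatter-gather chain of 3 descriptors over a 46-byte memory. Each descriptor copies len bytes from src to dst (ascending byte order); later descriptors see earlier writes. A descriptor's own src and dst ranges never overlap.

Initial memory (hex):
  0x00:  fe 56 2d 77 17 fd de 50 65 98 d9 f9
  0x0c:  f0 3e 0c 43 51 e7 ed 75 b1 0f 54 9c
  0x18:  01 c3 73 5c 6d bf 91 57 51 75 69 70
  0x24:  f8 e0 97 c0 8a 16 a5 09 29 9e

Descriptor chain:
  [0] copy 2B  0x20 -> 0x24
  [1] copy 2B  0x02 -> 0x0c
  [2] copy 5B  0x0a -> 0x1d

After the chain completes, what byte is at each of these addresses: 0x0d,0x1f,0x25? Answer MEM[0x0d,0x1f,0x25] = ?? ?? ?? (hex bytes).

MEM[0x0d,0x1f,0x25] = 77 2d 75

D0: mem[0x24..0x25] <- [51 75]
D1: mem[0x0c..0x0d] <- [2d 77]
D2: mem[0x1d..0x21] <- [d9 f9 2d 77 0c]
query mem[0x0d]=0x77, mem[0x1f]=0x2d, mem[0x25]=0x75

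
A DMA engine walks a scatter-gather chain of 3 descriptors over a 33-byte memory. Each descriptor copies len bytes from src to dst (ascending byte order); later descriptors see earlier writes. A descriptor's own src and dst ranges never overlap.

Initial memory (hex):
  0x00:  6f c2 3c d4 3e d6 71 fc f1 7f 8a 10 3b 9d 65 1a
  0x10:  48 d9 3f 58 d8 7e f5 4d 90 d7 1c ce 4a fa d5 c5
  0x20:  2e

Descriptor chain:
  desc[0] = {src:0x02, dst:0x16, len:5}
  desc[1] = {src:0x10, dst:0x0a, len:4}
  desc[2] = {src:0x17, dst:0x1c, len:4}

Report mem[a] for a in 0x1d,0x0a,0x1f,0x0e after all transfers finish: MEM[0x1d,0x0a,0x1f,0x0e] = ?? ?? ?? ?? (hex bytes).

#0 dst[0x16+5] := {0x3c,0xd4,0x3e,0xd6,0x71}
#1 dst[0x0a+4] := {0x48,0xd9,0x3f,0x58}
#2 dst[0x1c+4] := {0xd4,0x3e,0xd6,0x71}
query mem[0x1d]=0x3e, mem[0x0a]=0x48, mem[0x1f]=0x71, mem[0x0e]=0x65

MEM[0x1d,0x0a,0x1f,0x0e] = 3e 48 71 65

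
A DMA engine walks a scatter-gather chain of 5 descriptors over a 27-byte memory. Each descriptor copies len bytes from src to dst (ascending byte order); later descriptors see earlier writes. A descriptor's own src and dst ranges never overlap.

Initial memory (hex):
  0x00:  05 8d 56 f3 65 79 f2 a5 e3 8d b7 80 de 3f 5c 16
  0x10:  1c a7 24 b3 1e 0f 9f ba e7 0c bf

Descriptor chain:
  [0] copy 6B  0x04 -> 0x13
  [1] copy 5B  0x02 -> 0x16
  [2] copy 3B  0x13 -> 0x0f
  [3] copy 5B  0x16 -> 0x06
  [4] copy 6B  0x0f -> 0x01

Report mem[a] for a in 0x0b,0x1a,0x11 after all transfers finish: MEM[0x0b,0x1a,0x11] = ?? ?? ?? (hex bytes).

MEM[0x0b,0x1a,0x11] = 80 f2 f2

#0 dst[0x13+6] := {0x65,0x79,0xf2,0xa5,0xe3,0x8d}
#1 dst[0x16+5] := {0x56,0xf3,0x65,0x79,0xf2}
#2 dst[0x0f+3] := {0x65,0x79,0xf2}
#3 dst[0x06+5] := {0x56,0xf3,0x65,0x79,0xf2}
#4 dst[0x01+6] := {0x65,0x79,0xf2,0x24,0x65,0x79}
query mem[0x0b]=0x80, mem[0x1a]=0xf2, mem[0x11]=0xf2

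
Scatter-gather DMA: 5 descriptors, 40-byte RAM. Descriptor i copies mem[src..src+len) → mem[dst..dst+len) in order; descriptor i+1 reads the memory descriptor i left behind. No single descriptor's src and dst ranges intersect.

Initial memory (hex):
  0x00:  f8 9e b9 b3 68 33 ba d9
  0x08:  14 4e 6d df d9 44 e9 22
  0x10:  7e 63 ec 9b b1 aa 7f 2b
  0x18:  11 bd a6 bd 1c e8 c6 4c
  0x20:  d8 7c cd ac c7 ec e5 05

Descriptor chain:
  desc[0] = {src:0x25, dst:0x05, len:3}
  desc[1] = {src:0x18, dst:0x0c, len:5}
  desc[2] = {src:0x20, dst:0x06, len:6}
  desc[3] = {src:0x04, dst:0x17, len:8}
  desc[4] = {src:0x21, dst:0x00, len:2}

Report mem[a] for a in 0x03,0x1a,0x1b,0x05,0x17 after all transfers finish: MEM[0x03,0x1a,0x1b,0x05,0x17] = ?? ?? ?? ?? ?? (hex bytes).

D0: mem[0x05..0x07] <- [ec e5 05]
D1: mem[0x0c..0x10] <- [11 bd a6 bd 1c]
D2: mem[0x06..0x0b] <- [d8 7c cd ac c7 ec]
D3: mem[0x17..0x1e] <- [68 ec d8 7c cd ac c7 ec]
D4: mem[0x00..0x01] <- [7c cd]
query mem[0x03]=0xb3, mem[0x1a]=0x7c, mem[0x1b]=0xcd, mem[0x05]=0xec, mem[0x17]=0x68

MEM[0x03,0x1a,0x1b,0x05,0x17] = b3 7c cd ec 68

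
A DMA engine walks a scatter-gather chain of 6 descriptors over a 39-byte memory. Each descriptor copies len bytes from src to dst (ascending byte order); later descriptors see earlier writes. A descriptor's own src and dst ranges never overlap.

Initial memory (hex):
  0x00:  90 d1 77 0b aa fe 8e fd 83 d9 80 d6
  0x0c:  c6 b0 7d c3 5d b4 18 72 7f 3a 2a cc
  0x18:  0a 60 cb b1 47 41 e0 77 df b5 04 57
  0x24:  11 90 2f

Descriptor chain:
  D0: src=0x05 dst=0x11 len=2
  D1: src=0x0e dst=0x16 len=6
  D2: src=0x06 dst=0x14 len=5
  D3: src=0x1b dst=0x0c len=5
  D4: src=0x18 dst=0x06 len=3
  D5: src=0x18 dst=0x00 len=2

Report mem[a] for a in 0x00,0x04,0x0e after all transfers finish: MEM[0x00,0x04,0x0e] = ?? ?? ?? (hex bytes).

MEM[0x00,0x04,0x0e] = 80 aa 41

D0: mem[0x11..0x12] <- [fe 8e]
D1: mem[0x16..0x1b] <- [7d c3 5d fe 8e 72]
D2: mem[0x14..0x18] <- [8e fd 83 d9 80]
D3: mem[0x0c..0x10] <- [72 47 41 e0 77]
D4: mem[0x06..0x08] <- [80 fe 8e]
D5: mem[0x00..0x01] <- [80 fe]
query mem[0x00]=0x80, mem[0x04]=0xaa, mem[0x0e]=0x41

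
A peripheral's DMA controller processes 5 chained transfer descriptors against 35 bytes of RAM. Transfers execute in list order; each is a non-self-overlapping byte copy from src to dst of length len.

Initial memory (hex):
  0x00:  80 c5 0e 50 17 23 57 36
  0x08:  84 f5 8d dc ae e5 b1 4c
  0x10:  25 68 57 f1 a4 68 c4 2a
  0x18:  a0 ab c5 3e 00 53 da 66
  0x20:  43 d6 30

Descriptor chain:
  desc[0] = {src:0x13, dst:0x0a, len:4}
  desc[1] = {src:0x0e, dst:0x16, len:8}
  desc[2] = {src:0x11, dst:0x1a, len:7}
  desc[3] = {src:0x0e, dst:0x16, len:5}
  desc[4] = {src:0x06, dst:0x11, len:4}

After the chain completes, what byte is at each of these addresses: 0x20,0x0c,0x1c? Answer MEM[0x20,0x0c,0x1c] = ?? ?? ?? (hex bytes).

  after D0: wrote 4B at 0x0a = f1a468c4
  after D1: wrote 8B at 0x16 = b14c256857f1a468
  after D2: wrote 7B at 0x1a = 6857f1a468b14c
  after D3: wrote 5B at 0x16 = b14c256857
  after D4: wrote 4B at 0x11 = 573684f5
query mem[0x20]=0x4c, mem[0x0c]=0x68, mem[0x1c]=0xf1

MEM[0x20,0x0c,0x1c] = 4c 68 f1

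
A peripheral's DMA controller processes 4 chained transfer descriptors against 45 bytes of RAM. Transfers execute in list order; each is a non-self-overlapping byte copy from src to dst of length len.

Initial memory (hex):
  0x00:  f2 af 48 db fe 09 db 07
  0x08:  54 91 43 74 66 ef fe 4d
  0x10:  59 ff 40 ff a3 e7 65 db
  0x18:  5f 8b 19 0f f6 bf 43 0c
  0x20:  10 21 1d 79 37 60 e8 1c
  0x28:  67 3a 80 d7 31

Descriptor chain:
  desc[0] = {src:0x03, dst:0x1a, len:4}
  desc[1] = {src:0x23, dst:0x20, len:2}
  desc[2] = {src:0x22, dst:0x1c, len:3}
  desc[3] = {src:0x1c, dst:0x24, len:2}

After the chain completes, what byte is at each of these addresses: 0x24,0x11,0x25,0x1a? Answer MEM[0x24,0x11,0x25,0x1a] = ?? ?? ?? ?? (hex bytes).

MEM[0x24,0x11,0x25,0x1a] = 1d ff 79 db

D0: mem[0x1a..0x1d] <- [db fe 09 db]
D1: mem[0x20..0x21] <- [79 37]
D2: mem[0x1c..0x1e] <- [1d 79 37]
D3: mem[0x24..0x25] <- [1d 79]
query mem[0x24]=0x1d, mem[0x11]=0xff, mem[0x25]=0x79, mem[0x1a]=0xdb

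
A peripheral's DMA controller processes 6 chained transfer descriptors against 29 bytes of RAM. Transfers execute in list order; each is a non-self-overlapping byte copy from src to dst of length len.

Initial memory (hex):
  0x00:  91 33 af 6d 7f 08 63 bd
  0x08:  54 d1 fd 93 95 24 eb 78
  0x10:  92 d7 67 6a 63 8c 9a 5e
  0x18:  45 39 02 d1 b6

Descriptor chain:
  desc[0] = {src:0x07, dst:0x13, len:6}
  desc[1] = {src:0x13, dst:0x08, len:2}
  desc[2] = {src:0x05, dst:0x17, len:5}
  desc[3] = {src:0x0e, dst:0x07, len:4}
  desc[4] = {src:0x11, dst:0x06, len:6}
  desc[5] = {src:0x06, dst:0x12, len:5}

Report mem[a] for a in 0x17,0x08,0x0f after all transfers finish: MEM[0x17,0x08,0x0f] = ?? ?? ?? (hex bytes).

[0] 0x07->0x13 len=6 : bd 54 d1 fd 93 95
[1] 0x13->0x08 len=2 : bd 54
[2] 0x05->0x17 len=5 : 08 63 bd bd 54
[3] 0x0e->0x07 len=4 : eb 78 92 d7
[4] 0x11->0x06 len=6 : d7 67 bd 54 d1 fd
[5] 0x06->0x12 len=5 : d7 67 bd 54 d1
query mem[0x17]=0x08, mem[0x08]=0xbd, mem[0x0f]=0x78

MEM[0x17,0x08,0x0f] = 08 bd 78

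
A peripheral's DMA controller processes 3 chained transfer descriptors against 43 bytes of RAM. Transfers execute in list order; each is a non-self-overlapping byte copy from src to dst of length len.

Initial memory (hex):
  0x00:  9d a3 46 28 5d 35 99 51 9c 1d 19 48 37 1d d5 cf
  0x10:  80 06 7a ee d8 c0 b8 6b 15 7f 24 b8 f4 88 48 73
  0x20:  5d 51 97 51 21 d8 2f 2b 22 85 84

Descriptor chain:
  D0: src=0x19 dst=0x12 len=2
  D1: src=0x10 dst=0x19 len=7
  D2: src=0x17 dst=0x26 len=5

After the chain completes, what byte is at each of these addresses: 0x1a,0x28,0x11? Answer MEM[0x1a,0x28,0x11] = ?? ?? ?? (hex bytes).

  after D0: wrote 2B at 0x12 = 7f24
  after D1: wrote 7B at 0x19 = 80067f24d8c0b8
  after D2: wrote 5B at 0x26 = 6b1580067f
query mem[0x1a]=0x06, mem[0x28]=0x80, mem[0x11]=0x06

MEM[0x1a,0x28,0x11] = 06 80 06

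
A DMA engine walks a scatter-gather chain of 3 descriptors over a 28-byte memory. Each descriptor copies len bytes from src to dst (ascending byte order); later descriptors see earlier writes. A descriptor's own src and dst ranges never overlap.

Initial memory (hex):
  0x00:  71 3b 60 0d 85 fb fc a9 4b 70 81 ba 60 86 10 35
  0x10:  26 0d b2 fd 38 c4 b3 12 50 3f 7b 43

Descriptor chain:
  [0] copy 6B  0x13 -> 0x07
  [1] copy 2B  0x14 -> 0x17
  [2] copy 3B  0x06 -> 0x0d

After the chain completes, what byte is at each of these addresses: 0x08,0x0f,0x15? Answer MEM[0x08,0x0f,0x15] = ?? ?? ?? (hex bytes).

MEM[0x08,0x0f,0x15] = 38 38 c4

  after D0: wrote 6B at 0x07 = fd38c4b31250
  after D1: wrote 2B at 0x17 = 38c4
  after D2: wrote 3B at 0x0d = fcfd38
query mem[0x08]=0x38, mem[0x0f]=0x38, mem[0x15]=0xc4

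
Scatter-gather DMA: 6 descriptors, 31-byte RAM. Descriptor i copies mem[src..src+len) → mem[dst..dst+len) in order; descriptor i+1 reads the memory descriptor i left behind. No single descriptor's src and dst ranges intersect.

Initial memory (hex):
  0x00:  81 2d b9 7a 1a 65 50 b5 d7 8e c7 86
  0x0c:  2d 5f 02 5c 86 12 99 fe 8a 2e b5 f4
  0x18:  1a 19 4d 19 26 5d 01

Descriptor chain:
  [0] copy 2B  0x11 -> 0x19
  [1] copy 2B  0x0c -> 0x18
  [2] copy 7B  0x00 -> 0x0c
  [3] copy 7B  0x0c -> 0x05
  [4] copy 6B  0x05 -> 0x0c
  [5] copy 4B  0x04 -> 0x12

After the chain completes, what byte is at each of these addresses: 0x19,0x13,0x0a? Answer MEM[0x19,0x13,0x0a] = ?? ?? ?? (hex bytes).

#0 dst[0x19+2] := {0x12,0x99}
#1 dst[0x18+2] := {0x2d,0x5f}
#2 dst[0x0c+7] := {0x81,0x2d,0xb9,0x7a,0x1a,0x65,0x50}
#3 dst[0x05+7] := {0x81,0x2d,0xb9,0x7a,0x1a,0x65,0x50}
#4 dst[0x0c+6] := {0x81,0x2d,0xb9,0x7a,0x1a,0x65}
#5 dst[0x12+4] := {0x1a,0x81,0x2d,0xb9}
query mem[0x19]=0x5f, mem[0x13]=0x81, mem[0x0a]=0x65

MEM[0x19,0x13,0x0a] = 5f 81 65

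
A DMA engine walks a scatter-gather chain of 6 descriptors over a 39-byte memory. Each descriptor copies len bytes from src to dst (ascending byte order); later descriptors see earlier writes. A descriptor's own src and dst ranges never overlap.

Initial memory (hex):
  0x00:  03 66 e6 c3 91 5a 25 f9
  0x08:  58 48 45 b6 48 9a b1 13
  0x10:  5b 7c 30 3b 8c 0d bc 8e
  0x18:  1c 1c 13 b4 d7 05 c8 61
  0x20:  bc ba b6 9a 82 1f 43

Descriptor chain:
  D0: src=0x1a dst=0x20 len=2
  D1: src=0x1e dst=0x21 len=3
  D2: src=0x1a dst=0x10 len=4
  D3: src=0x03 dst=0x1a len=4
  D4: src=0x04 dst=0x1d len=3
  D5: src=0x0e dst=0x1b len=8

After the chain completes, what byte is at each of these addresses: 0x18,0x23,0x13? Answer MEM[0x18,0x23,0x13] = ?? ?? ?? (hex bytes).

MEM[0x18,0x23,0x13] = 1c 13 05

D0: mem[0x20..0x21] <- [13 b4]
D1: mem[0x21..0x23] <- [c8 61 13]
D2: mem[0x10..0x13] <- [13 b4 d7 05]
D3: mem[0x1a..0x1d] <- [c3 91 5a 25]
D4: mem[0x1d..0x1f] <- [91 5a 25]
D5: mem[0x1b..0x22] <- [b1 13 13 b4 d7 05 8c 0d]
query mem[0x18]=0x1c, mem[0x23]=0x13, mem[0x13]=0x05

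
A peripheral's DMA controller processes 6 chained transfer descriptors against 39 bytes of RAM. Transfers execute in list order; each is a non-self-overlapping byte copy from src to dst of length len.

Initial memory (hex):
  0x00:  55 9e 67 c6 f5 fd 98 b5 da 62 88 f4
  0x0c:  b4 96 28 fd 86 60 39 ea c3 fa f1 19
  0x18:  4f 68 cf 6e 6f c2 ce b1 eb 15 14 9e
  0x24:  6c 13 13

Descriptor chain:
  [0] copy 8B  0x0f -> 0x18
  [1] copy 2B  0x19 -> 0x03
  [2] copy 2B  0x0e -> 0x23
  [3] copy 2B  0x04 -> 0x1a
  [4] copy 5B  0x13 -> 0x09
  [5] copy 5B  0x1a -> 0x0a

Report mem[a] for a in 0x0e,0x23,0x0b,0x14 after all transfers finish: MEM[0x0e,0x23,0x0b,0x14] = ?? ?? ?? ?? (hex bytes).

MEM[0x0e,0x23,0x0b,0x14] = fa 28 fd c3

D0: mem[0x18..0x1f] <- [fd 86 60 39 ea c3 fa f1]
D1: mem[0x03..0x04] <- [86 60]
D2: mem[0x23..0x24] <- [28 fd]
D3: mem[0x1a..0x1b] <- [60 fd]
D4: mem[0x09..0x0d] <- [ea c3 fa f1 19]
D5: mem[0x0a..0x0e] <- [60 fd ea c3 fa]
query mem[0x0e]=0xfa, mem[0x23]=0x28, mem[0x0b]=0xfd, mem[0x14]=0xc3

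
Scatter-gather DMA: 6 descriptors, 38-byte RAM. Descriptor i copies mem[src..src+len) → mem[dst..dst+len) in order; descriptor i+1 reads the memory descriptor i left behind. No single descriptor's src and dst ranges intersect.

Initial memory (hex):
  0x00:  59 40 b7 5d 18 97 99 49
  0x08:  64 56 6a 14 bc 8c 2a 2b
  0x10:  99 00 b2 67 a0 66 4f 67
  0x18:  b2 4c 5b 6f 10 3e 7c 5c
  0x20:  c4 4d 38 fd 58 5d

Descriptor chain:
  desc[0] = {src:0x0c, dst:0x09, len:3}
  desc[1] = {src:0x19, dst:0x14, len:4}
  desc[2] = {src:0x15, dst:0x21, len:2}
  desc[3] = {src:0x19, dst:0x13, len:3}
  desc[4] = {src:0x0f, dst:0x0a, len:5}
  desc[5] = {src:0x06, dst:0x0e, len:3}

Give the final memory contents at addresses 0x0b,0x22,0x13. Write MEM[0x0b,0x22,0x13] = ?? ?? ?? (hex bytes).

MEM[0x0b,0x22,0x13] = 99 6f 4c

[0] 0x0c->0x09 len=3 : bc 8c 2a
[1] 0x19->0x14 len=4 : 4c 5b 6f 10
[2] 0x15->0x21 len=2 : 5b 6f
[3] 0x19->0x13 len=3 : 4c 5b 6f
[4] 0x0f->0x0a len=5 : 2b 99 00 b2 4c
[5] 0x06->0x0e len=3 : 99 49 64
query mem[0x0b]=0x99, mem[0x22]=0x6f, mem[0x13]=0x4c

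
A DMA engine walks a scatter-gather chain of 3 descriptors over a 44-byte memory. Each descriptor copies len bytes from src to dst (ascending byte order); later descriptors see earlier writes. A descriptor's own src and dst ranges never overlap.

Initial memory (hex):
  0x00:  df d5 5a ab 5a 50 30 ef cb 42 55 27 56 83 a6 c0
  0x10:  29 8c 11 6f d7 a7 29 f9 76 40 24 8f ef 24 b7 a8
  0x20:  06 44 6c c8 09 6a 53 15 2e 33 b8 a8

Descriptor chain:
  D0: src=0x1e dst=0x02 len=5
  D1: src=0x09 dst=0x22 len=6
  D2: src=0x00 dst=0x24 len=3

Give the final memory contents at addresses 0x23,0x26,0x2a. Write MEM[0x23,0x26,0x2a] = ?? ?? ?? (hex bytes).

MEM[0x23,0x26,0x2a] = 55 b7 b8

[0] 0x1e->0x02 len=5 : b7 a8 06 44 6c
[1] 0x09->0x22 len=6 : 42 55 27 56 83 a6
[2] 0x00->0x24 len=3 : df d5 b7
query mem[0x23]=0x55, mem[0x26]=0xb7, mem[0x2a]=0xb8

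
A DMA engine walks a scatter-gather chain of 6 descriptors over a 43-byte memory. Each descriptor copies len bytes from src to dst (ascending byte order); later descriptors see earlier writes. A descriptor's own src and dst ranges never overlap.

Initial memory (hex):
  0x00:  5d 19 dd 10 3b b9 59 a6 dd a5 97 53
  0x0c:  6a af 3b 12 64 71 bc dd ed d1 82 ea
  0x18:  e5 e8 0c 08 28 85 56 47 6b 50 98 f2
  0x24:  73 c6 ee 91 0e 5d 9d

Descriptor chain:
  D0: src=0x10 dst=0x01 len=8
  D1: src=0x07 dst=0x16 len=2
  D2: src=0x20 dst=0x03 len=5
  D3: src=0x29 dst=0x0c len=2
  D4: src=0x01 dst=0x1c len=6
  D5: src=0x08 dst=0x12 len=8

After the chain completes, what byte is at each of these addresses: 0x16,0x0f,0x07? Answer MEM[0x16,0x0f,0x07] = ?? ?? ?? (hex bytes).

MEM[0x16,0x0f,0x07] = 5d 12 73

D0: mem[0x01..0x08] <- [64 71 bc dd ed d1 82 ea]
D1: mem[0x16..0x17] <- [82 ea]
D2: mem[0x03..0x07] <- [6b 50 98 f2 73]
D3: mem[0x0c..0x0d] <- [5d 9d]
D4: mem[0x1c..0x21] <- [64 71 6b 50 98 f2]
D5: mem[0x12..0x19] <- [ea a5 97 53 5d 9d 3b 12]
query mem[0x16]=0x5d, mem[0x0f]=0x12, mem[0x07]=0x73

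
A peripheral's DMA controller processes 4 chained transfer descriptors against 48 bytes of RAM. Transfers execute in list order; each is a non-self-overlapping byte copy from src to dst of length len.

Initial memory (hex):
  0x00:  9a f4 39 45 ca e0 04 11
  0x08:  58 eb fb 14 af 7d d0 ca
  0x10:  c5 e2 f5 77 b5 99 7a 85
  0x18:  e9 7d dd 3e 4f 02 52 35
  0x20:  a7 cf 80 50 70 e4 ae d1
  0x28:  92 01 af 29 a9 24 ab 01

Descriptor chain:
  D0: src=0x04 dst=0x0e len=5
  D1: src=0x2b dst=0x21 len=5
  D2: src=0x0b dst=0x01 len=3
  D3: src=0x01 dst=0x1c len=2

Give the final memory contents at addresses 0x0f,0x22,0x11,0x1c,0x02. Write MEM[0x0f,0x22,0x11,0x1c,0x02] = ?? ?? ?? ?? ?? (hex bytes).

D0: mem[0x0e..0x12] <- [ca e0 04 11 58]
D1: mem[0x21..0x25] <- [29 a9 24 ab 01]
D2: mem[0x01..0x03] <- [14 af 7d]
D3: mem[0x1c..0x1d] <- [14 af]
query mem[0x0f]=0xe0, mem[0x22]=0xa9, mem[0x11]=0x11, mem[0x1c]=0x14, mem[0x02]=0xaf

MEM[0x0f,0x22,0x11,0x1c,0x02] = e0 a9 11 14 af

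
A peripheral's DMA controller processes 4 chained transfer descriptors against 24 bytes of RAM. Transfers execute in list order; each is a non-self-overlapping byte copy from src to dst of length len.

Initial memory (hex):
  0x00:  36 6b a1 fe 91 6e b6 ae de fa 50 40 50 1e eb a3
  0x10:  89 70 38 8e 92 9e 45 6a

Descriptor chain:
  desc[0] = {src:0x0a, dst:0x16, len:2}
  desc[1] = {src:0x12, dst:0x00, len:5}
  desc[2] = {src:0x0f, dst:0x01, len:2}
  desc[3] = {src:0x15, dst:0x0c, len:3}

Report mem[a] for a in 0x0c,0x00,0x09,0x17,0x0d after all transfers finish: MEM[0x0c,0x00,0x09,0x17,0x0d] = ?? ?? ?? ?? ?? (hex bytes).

[0] 0x0a->0x16 len=2 : 50 40
[1] 0x12->0x00 len=5 : 38 8e 92 9e 50
[2] 0x0f->0x01 len=2 : a3 89
[3] 0x15->0x0c len=3 : 9e 50 40
query mem[0x0c]=0x9e, mem[0x00]=0x38, mem[0x09]=0xfa, mem[0x17]=0x40, mem[0x0d]=0x50

MEM[0x0c,0x00,0x09,0x17,0x0d] = 9e 38 fa 40 50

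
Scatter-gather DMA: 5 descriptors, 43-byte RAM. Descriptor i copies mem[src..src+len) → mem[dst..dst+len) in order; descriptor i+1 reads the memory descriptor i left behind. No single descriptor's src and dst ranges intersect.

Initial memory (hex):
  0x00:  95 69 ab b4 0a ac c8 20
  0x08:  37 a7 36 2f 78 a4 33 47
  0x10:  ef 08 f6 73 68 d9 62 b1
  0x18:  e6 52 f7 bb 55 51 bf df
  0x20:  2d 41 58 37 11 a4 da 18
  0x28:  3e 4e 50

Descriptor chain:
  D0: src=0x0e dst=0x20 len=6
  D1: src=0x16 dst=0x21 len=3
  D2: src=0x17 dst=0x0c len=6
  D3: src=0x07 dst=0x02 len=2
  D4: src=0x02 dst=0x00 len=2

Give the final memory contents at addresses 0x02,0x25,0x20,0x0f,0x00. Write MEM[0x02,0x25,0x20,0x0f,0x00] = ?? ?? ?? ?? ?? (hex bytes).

  after D0: wrote 6B at 0x20 = 3347ef08f673
  after D1: wrote 3B at 0x21 = 62b1e6
  after D2: wrote 6B at 0x0c = b1e652f7bb55
  after D3: wrote 2B at 0x02 = 2037
  after D4: wrote 2B at 0x00 = 2037
query mem[0x02]=0x20, mem[0x25]=0x73, mem[0x20]=0x33, mem[0x0f]=0xf7, mem[0x00]=0x20

MEM[0x02,0x25,0x20,0x0f,0x00] = 20 73 33 f7 20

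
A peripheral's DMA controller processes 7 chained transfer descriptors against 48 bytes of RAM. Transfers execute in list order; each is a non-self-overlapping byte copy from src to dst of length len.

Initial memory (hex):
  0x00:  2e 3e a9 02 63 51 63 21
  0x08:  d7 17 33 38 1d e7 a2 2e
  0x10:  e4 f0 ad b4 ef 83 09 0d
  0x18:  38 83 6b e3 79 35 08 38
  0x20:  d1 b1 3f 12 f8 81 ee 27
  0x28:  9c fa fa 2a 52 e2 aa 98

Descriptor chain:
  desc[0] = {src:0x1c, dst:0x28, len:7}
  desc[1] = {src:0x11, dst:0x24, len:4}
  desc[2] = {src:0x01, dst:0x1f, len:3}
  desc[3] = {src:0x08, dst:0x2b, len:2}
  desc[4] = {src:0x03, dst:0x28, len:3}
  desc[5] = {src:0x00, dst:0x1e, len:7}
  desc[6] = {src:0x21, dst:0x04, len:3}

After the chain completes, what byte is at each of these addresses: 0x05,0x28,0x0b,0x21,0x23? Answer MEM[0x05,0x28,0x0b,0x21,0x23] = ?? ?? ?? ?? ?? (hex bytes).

MEM[0x05,0x28,0x0b,0x21,0x23] = 63 02 38 02 51

D0: mem[0x28..0x2e] <- [79 35 08 38 d1 b1 3f]
D1: mem[0x24..0x27] <- [f0 ad b4 ef]
D2: mem[0x1f..0x21] <- [3e a9 02]
D3: mem[0x2b..0x2c] <- [d7 17]
D4: mem[0x28..0x2a] <- [02 63 51]
D5: mem[0x1e..0x24] <- [2e 3e a9 02 63 51 63]
D6: mem[0x04..0x06] <- [02 63 51]
query mem[0x05]=0x63, mem[0x28]=0x02, mem[0x0b]=0x38, mem[0x21]=0x02, mem[0x23]=0x51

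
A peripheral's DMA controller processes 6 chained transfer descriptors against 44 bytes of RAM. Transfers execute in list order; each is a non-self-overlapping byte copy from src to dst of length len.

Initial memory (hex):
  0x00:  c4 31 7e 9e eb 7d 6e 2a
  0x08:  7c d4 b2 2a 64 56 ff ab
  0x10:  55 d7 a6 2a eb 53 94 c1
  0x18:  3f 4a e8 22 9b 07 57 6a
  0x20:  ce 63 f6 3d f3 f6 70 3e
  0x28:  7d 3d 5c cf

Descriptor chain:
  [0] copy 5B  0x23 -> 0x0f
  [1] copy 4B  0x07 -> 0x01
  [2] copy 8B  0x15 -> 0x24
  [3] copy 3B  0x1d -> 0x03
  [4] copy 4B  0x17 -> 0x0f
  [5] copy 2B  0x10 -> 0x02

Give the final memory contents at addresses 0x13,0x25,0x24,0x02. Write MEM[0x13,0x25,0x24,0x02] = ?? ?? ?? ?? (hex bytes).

MEM[0x13,0x25,0x24,0x02] = 3e 94 53 3f

D0: mem[0x0f..0x13] <- [3d f3 f6 70 3e]
D1: mem[0x01..0x04] <- [2a 7c d4 b2]
D2: mem[0x24..0x2b] <- [53 94 c1 3f 4a e8 22 9b]
D3: mem[0x03..0x05] <- [07 57 6a]
D4: mem[0x0f..0x12] <- [c1 3f 4a e8]
D5: mem[0x02..0x03] <- [3f 4a]
query mem[0x13]=0x3e, mem[0x25]=0x94, mem[0x24]=0x53, mem[0x02]=0x3f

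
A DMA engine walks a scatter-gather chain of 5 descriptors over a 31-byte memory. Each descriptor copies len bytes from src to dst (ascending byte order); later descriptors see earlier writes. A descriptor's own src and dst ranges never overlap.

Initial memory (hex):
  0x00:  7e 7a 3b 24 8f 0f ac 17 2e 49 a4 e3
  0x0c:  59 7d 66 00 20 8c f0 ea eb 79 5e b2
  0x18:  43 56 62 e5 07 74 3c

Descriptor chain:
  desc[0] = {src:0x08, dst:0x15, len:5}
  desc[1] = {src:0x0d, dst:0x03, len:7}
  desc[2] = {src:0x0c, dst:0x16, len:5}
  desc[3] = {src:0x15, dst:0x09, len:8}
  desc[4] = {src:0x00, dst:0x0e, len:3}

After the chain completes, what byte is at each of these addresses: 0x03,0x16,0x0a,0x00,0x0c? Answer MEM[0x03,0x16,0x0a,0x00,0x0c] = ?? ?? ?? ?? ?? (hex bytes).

MEM[0x03,0x16,0x0a,0x00,0x0c] = 7d 59 59 7e 66

#0 dst[0x15+5] := {0x2e,0x49,0xa4,0xe3,0x59}
#1 dst[0x03+7] := {0x7d,0x66,0x00,0x20,0x8c,0xf0,0xea}
#2 dst[0x16+5] := {0x59,0x7d,0x66,0x00,0x20}
#3 dst[0x09+8] := {0x2e,0x59,0x7d,0x66,0x00,0x20,0xe5,0x07}
#4 dst[0x0e+3] := {0x7e,0x7a,0x3b}
query mem[0x03]=0x7d, mem[0x16]=0x59, mem[0x0a]=0x59, mem[0x00]=0x7e, mem[0x0c]=0x66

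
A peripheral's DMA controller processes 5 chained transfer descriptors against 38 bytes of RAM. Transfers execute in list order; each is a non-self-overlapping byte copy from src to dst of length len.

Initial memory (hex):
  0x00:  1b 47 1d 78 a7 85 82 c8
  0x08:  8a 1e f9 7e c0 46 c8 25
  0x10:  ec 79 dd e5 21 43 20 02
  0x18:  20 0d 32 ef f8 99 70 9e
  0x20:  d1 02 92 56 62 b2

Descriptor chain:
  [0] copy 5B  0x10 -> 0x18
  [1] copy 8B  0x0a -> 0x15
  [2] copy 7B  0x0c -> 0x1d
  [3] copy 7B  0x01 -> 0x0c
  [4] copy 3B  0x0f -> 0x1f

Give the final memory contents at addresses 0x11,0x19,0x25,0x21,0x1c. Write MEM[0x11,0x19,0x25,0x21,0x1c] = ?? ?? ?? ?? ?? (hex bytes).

MEM[0x11,0x19,0x25,0x21,0x1c] = 82 c8 b2 82 79

#0 dst[0x18+5] := {0xec,0x79,0xdd,0xe5,0x21}
#1 dst[0x15+8] := {0xf9,0x7e,0xc0,0x46,0xc8,0x25,0xec,0x79}
#2 dst[0x1d+7] := {0xc0,0x46,0xc8,0x25,0xec,0x79,0xdd}
#3 dst[0x0c+7] := {0x47,0x1d,0x78,0xa7,0x85,0x82,0xc8}
#4 dst[0x1f+3] := {0xa7,0x85,0x82}
query mem[0x11]=0x82, mem[0x19]=0xc8, mem[0x25]=0xb2, mem[0x21]=0x82, mem[0x1c]=0x79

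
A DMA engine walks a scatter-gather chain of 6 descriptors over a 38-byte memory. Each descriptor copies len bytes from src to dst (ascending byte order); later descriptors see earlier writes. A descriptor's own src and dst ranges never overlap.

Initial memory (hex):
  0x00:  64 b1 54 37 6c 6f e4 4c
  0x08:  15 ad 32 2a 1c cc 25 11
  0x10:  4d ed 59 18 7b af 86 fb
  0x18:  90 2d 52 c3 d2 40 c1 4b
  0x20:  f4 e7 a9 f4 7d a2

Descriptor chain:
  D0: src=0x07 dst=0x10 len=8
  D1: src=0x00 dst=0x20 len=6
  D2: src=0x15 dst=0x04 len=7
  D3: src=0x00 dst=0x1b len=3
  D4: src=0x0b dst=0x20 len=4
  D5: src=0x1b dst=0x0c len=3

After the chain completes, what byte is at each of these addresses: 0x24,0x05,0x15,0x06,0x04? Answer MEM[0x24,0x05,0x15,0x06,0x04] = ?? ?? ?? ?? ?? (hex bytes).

[0] 0x07->0x10 len=8 : 4c 15 ad 32 2a 1c cc 25
[1] 0x00->0x20 len=6 : 64 b1 54 37 6c 6f
[2] 0x15->0x04 len=7 : 1c cc 25 90 2d 52 c3
[3] 0x00->0x1b len=3 : 64 b1 54
[4] 0x0b->0x20 len=4 : 2a 1c cc 25
[5] 0x1b->0x0c len=3 : 64 b1 54
query mem[0x24]=0x6c, mem[0x05]=0xcc, mem[0x15]=0x1c, mem[0x06]=0x25, mem[0x04]=0x1c

MEM[0x24,0x05,0x15,0x06,0x04] = 6c cc 1c 25 1c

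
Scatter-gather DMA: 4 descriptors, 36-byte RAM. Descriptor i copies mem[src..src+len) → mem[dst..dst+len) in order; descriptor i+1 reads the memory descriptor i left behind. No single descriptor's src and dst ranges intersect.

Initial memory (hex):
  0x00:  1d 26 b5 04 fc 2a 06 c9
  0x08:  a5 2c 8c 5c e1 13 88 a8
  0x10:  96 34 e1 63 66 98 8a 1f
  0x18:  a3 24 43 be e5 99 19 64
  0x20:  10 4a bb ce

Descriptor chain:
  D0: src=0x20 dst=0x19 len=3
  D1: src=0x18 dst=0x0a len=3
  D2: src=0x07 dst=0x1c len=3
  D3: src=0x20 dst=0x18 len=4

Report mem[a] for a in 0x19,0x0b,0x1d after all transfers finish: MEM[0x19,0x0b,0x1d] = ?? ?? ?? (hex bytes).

D0: mem[0x19..0x1b] <- [10 4a bb]
D1: mem[0x0a..0x0c] <- [a3 10 4a]
D2: mem[0x1c..0x1e] <- [c9 a5 2c]
D3: mem[0x18..0x1b] <- [10 4a bb ce]
query mem[0x19]=0x4a, mem[0x0b]=0x10, mem[0x1d]=0xa5

MEM[0x19,0x0b,0x1d] = 4a 10 a5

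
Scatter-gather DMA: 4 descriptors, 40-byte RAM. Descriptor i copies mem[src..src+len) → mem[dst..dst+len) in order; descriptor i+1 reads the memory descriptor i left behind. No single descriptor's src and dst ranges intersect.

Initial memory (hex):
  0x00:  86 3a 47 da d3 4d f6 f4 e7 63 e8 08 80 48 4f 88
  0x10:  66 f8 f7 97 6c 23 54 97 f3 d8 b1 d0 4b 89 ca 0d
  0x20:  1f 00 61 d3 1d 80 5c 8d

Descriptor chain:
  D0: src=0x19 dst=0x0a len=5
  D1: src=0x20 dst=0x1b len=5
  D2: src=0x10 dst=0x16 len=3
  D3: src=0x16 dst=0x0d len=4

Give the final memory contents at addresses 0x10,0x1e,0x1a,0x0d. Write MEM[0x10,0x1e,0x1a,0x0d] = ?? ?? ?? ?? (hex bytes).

#0 dst[0x0a+5] := {0xd8,0xb1,0xd0,0x4b,0x89}
#1 dst[0x1b+5] := {0x1f,0x00,0x61,0xd3,0x1d}
#2 dst[0x16+3] := {0x66,0xf8,0xf7}
#3 dst[0x0d+4] := {0x66,0xf8,0xf7,0xd8}
query mem[0x10]=0xd8, mem[0x1e]=0xd3, mem[0x1a]=0xb1, mem[0x0d]=0x66

MEM[0x10,0x1e,0x1a,0x0d] = d8 d3 b1 66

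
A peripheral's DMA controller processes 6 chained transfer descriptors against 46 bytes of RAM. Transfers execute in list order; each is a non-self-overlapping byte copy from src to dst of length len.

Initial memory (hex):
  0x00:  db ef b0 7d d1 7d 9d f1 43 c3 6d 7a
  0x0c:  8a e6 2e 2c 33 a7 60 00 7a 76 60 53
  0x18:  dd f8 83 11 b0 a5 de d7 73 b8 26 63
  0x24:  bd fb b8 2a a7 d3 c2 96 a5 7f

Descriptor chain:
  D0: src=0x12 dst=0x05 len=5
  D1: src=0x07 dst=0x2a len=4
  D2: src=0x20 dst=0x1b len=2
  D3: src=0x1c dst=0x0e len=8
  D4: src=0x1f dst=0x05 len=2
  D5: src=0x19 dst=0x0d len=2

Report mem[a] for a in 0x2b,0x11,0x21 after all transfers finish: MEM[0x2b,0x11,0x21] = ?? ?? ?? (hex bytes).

#0 dst[0x05+5] := {0x60,0x00,0x7a,0x76,0x60}
#1 dst[0x2a+4] := {0x7a,0x76,0x60,0x6d}
#2 dst[0x1b+2] := {0x73,0xb8}
#3 dst[0x0e+8] := {0xb8,0xa5,0xde,0xd7,0x73,0xb8,0x26,0x63}
#4 dst[0x05+2] := {0xd7,0x73}
#5 dst[0x0d+2] := {0xf8,0x83}
query mem[0x2b]=0x76, mem[0x11]=0xd7, mem[0x21]=0xb8

MEM[0x2b,0x11,0x21] = 76 d7 b8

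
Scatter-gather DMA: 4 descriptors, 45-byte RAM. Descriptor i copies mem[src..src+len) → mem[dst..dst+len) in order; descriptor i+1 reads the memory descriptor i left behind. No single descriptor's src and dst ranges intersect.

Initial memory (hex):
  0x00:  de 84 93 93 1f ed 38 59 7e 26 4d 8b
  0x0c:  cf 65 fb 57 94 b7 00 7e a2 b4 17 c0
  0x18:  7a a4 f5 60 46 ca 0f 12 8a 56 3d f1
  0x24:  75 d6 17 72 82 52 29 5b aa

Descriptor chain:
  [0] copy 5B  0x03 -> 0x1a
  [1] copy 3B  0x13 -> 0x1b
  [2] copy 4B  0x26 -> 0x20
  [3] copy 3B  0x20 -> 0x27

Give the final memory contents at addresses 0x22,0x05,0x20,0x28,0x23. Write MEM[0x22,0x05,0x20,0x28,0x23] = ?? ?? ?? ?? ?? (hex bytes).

[0] 0x03->0x1a len=5 : 93 1f ed 38 59
[1] 0x13->0x1b len=3 : 7e a2 b4
[2] 0x26->0x20 len=4 : 17 72 82 52
[3] 0x20->0x27 len=3 : 17 72 82
query mem[0x22]=0x82, mem[0x05]=0xed, mem[0x20]=0x17, mem[0x28]=0x72, mem[0x23]=0x52

MEM[0x22,0x05,0x20,0x28,0x23] = 82 ed 17 72 52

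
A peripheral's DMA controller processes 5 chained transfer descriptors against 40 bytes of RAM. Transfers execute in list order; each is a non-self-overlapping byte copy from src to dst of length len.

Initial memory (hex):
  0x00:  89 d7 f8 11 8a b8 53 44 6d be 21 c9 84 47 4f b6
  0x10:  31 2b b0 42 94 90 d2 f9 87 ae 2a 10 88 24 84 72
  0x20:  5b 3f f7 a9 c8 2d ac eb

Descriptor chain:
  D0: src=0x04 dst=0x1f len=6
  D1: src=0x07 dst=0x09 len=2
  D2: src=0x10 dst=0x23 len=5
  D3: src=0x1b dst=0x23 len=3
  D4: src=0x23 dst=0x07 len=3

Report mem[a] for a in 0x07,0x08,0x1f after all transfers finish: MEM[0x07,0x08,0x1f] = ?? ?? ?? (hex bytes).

[0] 0x04->0x1f len=6 : 8a b8 53 44 6d be
[1] 0x07->0x09 len=2 : 44 6d
[2] 0x10->0x23 len=5 : 31 2b b0 42 94
[3] 0x1b->0x23 len=3 : 10 88 24
[4] 0x23->0x07 len=3 : 10 88 24
query mem[0x07]=0x10, mem[0x08]=0x88, mem[0x1f]=0x8a

MEM[0x07,0x08,0x1f] = 10 88 8a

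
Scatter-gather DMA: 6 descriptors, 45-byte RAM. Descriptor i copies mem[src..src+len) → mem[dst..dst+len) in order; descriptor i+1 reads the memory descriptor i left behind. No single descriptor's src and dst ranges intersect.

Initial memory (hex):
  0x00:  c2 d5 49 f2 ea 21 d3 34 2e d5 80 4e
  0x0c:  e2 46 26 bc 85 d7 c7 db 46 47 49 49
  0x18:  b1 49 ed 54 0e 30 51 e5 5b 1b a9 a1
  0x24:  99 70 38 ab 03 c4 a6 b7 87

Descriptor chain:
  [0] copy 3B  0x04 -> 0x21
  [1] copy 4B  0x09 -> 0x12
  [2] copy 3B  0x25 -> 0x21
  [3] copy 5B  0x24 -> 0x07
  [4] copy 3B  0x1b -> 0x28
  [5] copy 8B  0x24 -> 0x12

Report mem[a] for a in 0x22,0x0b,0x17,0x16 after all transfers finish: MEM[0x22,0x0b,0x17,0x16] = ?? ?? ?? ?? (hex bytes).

#0 dst[0x21+3] := {0xea,0x21,0xd3}
#1 dst[0x12+4] := {0xd5,0x80,0x4e,0xe2}
#2 dst[0x21+3] := {0x70,0x38,0xab}
#3 dst[0x07+5] := {0x99,0x70,0x38,0xab,0x03}
#4 dst[0x28+3] := {0x54,0x0e,0x30}
#5 dst[0x12+8] := {0x99,0x70,0x38,0xab,0x54,0x0e,0x30,0xb7}
query mem[0x22]=0x38, mem[0x0b]=0x03, mem[0x17]=0x0e, mem[0x16]=0x54

MEM[0x22,0x0b,0x17,0x16] = 38 03 0e 54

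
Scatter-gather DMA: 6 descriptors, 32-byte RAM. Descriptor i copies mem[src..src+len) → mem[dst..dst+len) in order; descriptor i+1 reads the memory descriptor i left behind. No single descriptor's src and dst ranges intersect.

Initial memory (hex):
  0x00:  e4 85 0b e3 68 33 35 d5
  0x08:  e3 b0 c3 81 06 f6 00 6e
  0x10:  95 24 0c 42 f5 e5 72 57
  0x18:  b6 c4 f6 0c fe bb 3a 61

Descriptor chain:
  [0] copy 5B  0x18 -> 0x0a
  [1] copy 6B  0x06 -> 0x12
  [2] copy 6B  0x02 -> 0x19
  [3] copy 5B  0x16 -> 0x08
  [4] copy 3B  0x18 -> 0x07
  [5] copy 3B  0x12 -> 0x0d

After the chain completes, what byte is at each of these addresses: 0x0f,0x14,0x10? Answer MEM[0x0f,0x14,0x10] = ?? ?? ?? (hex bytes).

#0 dst[0x0a+5] := {0xb6,0xc4,0xf6,0x0c,0xfe}
#1 dst[0x12+6] := {0x35,0xd5,0xe3,0xb0,0xb6,0xc4}
#2 dst[0x19+6] := {0x0b,0xe3,0x68,0x33,0x35,0xd5}
#3 dst[0x08+5] := {0xb6,0xc4,0xb6,0x0b,0xe3}
#4 dst[0x07+3] := {0xb6,0x0b,0xe3}
#5 dst[0x0d+3] := {0x35,0xd5,0xe3}
query mem[0x0f]=0xe3, mem[0x14]=0xe3, mem[0x10]=0x95

MEM[0x0f,0x14,0x10] = e3 e3 95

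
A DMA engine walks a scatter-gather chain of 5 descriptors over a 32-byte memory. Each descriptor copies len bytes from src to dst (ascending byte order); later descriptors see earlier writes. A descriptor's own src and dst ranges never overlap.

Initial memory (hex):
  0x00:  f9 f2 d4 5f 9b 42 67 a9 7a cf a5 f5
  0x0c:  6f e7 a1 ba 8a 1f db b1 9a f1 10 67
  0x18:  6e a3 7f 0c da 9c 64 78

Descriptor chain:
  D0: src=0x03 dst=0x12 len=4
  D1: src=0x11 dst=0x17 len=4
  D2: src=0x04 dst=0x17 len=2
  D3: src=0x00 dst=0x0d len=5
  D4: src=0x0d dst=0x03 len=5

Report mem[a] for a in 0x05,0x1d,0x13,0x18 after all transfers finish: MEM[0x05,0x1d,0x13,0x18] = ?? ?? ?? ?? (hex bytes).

MEM[0x05,0x1d,0x13,0x18] = d4 9c 9b 42

#0 dst[0x12+4] := {0x5f,0x9b,0x42,0x67}
#1 dst[0x17+4] := {0x1f,0x5f,0x9b,0x42}
#2 dst[0x17+2] := {0x9b,0x42}
#3 dst[0x0d+5] := {0xf9,0xf2,0xd4,0x5f,0x9b}
#4 dst[0x03+5] := {0xf9,0xf2,0xd4,0x5f,0x9b}
query mem[0x05]=0xd4, mem[0x1d]=0x9c, mem[0x13]=0x9b, mem[0x18]=0x42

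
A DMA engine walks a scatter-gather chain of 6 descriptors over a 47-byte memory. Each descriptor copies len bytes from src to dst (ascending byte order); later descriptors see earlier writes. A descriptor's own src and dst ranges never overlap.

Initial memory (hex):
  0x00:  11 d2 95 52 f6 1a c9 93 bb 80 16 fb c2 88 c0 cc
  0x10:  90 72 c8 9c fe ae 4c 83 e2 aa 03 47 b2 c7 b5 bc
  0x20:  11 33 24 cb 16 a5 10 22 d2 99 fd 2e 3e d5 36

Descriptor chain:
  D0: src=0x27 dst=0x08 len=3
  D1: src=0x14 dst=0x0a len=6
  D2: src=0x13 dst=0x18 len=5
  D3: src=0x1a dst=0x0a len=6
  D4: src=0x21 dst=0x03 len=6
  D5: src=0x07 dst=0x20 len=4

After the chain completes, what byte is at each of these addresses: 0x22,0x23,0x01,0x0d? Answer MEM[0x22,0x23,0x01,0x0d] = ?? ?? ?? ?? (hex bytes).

#0 dst[0x08+3] := {0x22,0xd2,0x99}
#1 dst[0x0a+6] := {0xfe,0xae,0x4c,0x83,0xe2,0xaa}
#2 dst[0x18+5] := {0x9c,0xfe,0xae,0x4c,0x83}
#3 dst[0x0a+6] := {0xae,0x4c,0x83,0xc7,0xb5,0xbc}
#4 dst[0x03+6] := {0x33,0x24,0xcb,0x16,0xa5,0x10}
#5 dst[0x20+4] := {0xa5,0x10,0xd2,0xae}
query mem[0x22]=0xd2, mem[0x23]=0xae, mem[0x01]=0xd2, mem[0x0d]=0xc7

MEM[0x22,0x23,0x01,0x0d] = d2 ae d2 c7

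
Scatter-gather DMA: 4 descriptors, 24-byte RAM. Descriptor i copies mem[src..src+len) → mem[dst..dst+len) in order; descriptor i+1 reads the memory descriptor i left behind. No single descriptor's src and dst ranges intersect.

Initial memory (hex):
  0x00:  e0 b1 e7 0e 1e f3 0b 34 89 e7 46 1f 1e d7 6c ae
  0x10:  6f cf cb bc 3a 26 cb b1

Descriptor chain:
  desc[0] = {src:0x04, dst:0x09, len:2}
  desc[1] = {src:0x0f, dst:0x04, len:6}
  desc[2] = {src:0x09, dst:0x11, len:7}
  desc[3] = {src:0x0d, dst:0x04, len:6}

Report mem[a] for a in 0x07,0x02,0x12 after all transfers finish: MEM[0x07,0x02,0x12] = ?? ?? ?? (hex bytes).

#0 dst[0x09+2] := {0x1e,0xf3}
#1 dst[0x04+6] := {0xae,0x6f,0xcf,0xcb,0xbc,0x3a}
#2 dst[0x11+7] := {0x3a,0xf3,0x1f,0x1e,0xd7,0x6c,0xae}
#3 dst[0x04+6] := {0xd7,0x6c,0xae,0x6f,0x3a,0xf3}
query mem[0x07]=0x6f, mem[0x02]=0xe7, mem[0x12]=0xf3

MEM[0x07,0x02,0x12] = 6f e7 f3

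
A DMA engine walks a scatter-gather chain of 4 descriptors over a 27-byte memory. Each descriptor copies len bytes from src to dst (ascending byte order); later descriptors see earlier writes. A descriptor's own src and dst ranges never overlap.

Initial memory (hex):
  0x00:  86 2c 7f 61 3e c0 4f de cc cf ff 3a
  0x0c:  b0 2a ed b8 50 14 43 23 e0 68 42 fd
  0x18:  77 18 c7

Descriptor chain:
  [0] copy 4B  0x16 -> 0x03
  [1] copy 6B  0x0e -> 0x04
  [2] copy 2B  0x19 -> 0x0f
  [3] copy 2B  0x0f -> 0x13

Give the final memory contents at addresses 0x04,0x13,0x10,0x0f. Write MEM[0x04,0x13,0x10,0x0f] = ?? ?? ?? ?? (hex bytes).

MEM[0x04,0x13,0x10,0x0f] = ed 18 c7 18

  after D0: wrote 4B at 0x03 = 42fd7718
  after D1: wrote 6B at 0x04 = edb850144323
  after D2: wrote 2B at 0x0f = 18c7
  after D3: wrote 2B at 0x13 = 18c7
query mem[0x04]=0xed, mem[0x13]=0x18, mem[0x10]=0xc7, mem[0x0f]=0x18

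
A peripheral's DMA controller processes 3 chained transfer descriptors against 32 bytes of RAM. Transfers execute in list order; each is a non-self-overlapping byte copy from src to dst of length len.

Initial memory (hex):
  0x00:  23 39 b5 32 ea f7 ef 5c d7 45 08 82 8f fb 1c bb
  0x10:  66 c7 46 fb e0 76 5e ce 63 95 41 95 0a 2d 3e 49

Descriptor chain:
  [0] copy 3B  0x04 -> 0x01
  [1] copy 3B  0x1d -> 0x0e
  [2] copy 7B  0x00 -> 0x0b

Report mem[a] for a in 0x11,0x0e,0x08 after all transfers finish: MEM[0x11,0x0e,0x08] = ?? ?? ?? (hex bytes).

MEM[0x11,0x0e,0x08] = ef ef d7

#0 dst[0x01+3] := {0xea,0xf7,0xef}
#1 dst[0x0e+3] := {0x2d,0x3e,0x49}
#2 dst[0x0b+7] := {0x23,0xea,0xf7,0xef,0xea,0xf7,0xef}
query mem[0x11]=0xef, mem[0x0e]=0xef, mem[0x08]=0xd7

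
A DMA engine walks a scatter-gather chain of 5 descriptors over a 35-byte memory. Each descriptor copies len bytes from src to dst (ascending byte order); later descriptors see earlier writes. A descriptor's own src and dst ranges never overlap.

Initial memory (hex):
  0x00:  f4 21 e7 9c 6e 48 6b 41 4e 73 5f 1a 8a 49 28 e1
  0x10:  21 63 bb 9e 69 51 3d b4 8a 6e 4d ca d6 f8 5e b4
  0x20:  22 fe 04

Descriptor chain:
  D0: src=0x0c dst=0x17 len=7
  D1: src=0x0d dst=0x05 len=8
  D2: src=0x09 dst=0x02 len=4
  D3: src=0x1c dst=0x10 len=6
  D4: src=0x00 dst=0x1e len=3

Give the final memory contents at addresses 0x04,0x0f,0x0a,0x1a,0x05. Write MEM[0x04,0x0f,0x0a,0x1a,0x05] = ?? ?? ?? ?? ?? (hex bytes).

D0: mem[0x17..0x1d] <- [8a 49 28 e1 21 63 bb]
D1: mem[0x05..0x0c] <- [49 28 e1 21 63 bb 9e 69]
D2: mem[0x02..0x05] <- [63 bb 9e 69]
D3: mem[0x10..0x15] <- [63 bb 5e b4 22 fe]
D4: mem[0x1e..0x20] <- [f4 21 63]
query mem[0x04]=0x9e, mem[0x0f]=0xe1, mem[0x0a]=0xbb, mem[0x1a]=0xe1, mem[0x05]=0x69

MEM[0x04,0x0f,0x0a,0x1a,0x05] = 9e e1 bb e1 69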